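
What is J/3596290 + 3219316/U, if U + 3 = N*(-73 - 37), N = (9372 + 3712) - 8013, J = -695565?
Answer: -82521304393/13834878026 ≈ -5.9647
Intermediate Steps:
N = 5071 (N = 13084 - 8013 = 5071)
U = -557813 (U = -3 + 5071*(-73 - 37) = -3 + 5071*(-110) = -3 - 557810 = -557813)
J/3596290 + 3219316/U = -695565/3596290 + 3219316/(-557813) = -695565*1/3596290 + 3219316*(-1/557813) = -4797/24802 - 3219316/557813 = -82521304393/13834878026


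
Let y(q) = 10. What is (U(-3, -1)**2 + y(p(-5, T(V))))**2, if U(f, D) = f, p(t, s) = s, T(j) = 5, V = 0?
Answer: 361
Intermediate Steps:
(U(-3, -1)**2 + y(p(-5, T(V))))**2 = ((-3)**2 + 10)**2 = (9 + 10)**2 = 19**2 = 361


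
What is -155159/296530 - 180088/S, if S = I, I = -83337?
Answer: 40471009057/24711920610 ≈ 1.6377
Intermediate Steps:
S = -83337
-155159/296530 - 180088/S = -155159/296530 - 180088/(-83337) = -155159*1/296530 - 180088*(-1/83337) = -155159/296530 + 180088/83337 = 40471009057/24711920610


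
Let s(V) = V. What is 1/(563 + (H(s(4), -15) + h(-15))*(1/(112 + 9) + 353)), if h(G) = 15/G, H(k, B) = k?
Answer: 121/196265 ≈ 0.00061651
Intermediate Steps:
1/(563 + (H(s(4), -15) + h(-15))*(1/(112 + 9) + 353)) = 1/(563 + (4 + 15/(-15))*(1/(112 + 9) + 353)) = 1/(563 + (4 + 15*(-1/15))*(1/121 + 353)) = 1/(563 + (4 - 1)*(1/121 + 353)) = 1/(563 + 3*(42714/121)) = 1/(563 + 128142/121) = 1/(196265/121) = 121/196265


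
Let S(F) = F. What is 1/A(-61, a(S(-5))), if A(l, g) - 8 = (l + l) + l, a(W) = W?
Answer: -1/175 ≈ -0.0057143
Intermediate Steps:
A(l, g) = 8 + 3*l (A(l, g) = 8 + ((l + l) + l) = 8 + (2*l + l) = 8 + 3*l)
1/A(-61, a(S(-5))) = 1/(8 + 3*(-61)) = 1/(8 - 183) = 1/(-175) = -1/175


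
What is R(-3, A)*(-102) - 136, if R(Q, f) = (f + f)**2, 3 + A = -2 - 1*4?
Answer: -33184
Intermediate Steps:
A = -9 (A = -3 + (-2 - 1*4) = -3 + (-2 - 4) = -3 - 6 = -9)
R(Q, f) = 4*f**2 (R(Q, f) = (2*f)**2 = 4*f**2)
R(-3, A)*(-102) - 136 = (4*(-9)**2)*(-102) - 136 = (4*81)*(-102) - 136 = 324*(-102) - 136 = -33048 - 136 = -33184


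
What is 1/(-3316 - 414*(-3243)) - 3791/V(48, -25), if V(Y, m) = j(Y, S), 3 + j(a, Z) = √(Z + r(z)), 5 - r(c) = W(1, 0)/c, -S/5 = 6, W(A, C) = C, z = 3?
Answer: 2023121228/6048195 + 1115*I/2 ≈ 334.5 + 557.5*I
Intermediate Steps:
S = -30 (S = -5*6 = -30)
r(c) = 5 (r(c) = 5 - 0/c = 5 - 1*0 = 5 + 0 = 5)
j(a, Z) = -3 + √(5 + Z) (j(a, Z) = -3 + √(Z + 5) = -3 + √(5 + Z))
V(Y, m) = -3 + 5*I (V(Y, m) = -3 + √(5 - 30) = -3 + √(-25) = -3 + 5*I)
1/(-3316 - 414*(-3243)) - 3791/V(48, -25) = 1/(-3316 - 414*(-3243)) - 3791*(-3 - 5*I)/34 = -1/3243/(-3730) - 223*(-3 - 5*I)/2 = -1/3730*(-1/3243) - 223*(-3 - 5*I)/2 = 1/12096390 - 223*(-3 - 5*I)/2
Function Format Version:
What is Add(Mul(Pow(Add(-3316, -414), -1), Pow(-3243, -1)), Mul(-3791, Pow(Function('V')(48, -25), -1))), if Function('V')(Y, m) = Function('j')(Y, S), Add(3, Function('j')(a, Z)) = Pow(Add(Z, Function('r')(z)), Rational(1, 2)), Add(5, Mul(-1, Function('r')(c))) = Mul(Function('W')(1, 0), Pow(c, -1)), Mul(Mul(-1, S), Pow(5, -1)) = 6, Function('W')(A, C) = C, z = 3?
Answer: Add(Rational(2023121228, 6048195), Mul(Rational(1115, 2), I)) ≈ Add(334.50, Mul(557.50, I))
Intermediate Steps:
S = -30 (S = Mul(-5, 6) = -30)
Function('r')(c) = 5 (Function('r')(c) = Add(5, Mul(-1, Mul(0, Pow(c, -1)))) = Add(5, Mul(-1, 0)) = Add(5, 0) = 5)
Function('j')(a, Z) = Add(-3, Pow(Add(5, Z), Rational(1, 2))) (Function('j')(a, Z) = Add(-3, Pow(Add(Z, 5), Rational(1, 2))) = Add(-3, Pow(Add(5, Z), Rational(1, 2))))
Function('V')(Y, m) = Add(-3, Mul(5, I)) (Function('V')(Y, m) = Add(-3, Pow(Add(5, -30), Rational(1, 2))) = Add(-3, Pow(-25, Rational(1, 2))) = Add(-3, Mul(5, I)))
Add(Mul(Pow(Add(-3316, -414), -1), Pow(-3243, -1)), Mul(-3791, Pow(Function('V')(48, -25), -1))) = Add(Mul(Pow(Add(-3316, -414), -1), Pow(-3243, -1)), Mul(-3791, Pow(Add(-3, Mul(5, I)), -1))) = Add(Mul(Pow(-3730, -1), Rational(-1, 3243)), Mul(-3791, Mul(Rational(1, 34), Add(-3, Mul(-5, I))))) = Add(Mul(Rational(-1, 3730), Rational(-1, 3243)), Mul(Rational(-223, 2), Add(-3, Mul(-5, I)))) = Add(Rational(1, 12096390), Mul(Rational(-223, 2), Add(-3, Mul(-5, I))))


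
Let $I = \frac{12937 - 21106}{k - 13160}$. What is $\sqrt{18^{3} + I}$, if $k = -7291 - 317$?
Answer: $\frac{\sqrt{157223034210}}{5192} \approx 76.37$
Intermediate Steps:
$k = -7608$ ($k = -7291 - 317 = -7608$)
$I = \frac{8169}{20768}$ ($I = \frac{12937 - 21106}{-7608 - 13160} = - \frac{8169}{-20768} = \left(-8169\right) \left(- \frac{1}{20768}\right) = \frac{8169}{20768} \approx 0.39335$)
$\sqrt{18^{3} + I} = \sqrt{18^{3} + \frac{8169}{20768}} = \sqrt{5832 + \frac{8169}{20768}} = \sqrt{\frac{121127145}{20768}} = \frac{\sqrt{157223034210}}{5192}$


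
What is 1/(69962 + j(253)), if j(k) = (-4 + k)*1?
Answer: 1/70211 ≈ 1.4243e-5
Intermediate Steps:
j(k) = -4 + k
1/(69962 + j(253)) = 1/(69962 + (-4 + 253)) = 1/(69962 + 249) = 1/70211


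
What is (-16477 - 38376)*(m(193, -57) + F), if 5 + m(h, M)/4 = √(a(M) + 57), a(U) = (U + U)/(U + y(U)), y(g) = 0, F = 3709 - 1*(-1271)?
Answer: -272070880 - 219412*√59 ≈ -2.7376e+8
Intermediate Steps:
F = 4980 (F = 3709 + 1271 = 4980)
a(U) = 2 (a(U) = (U + U)/(U + 0) = (2*U)/U = 2)
m(h, M) = -20 + 4*√59 (m(h, M) = -20 + 4*√(2 + 57) = -20 + 4*√59)
(-16477 - 38376)*(m(193, -57) + F) = (-16477 - 38376)*((-20 + 4*√59) + 4980) = -54853*(4960 + 4*√59) = -272070880 - 219412*√59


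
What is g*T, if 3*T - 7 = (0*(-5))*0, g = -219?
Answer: -511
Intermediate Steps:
T = 7/3 (T = 7/3 + ((0*(-5))*0)/3 = 7/3 + (0*0)/3 = 7/3 + (⅓)*0 = 7/3 + 0 = 7/3 ≈ 2.3333)
g*T = -219*7/3 = -511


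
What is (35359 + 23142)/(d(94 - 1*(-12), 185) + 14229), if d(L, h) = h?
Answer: 58501/14414 ≈ 4.0586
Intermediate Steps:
(35359 + 23142)/(d(94 - 1*(-12), 185) + 14229) = (35359 + 23142)/(185 + 14229) = 58501/14414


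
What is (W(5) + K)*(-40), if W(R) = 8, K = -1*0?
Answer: -320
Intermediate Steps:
K = 0
(W(5) + K)*(-40) = (8 + 0)*(-40) = 8*(-40) = -320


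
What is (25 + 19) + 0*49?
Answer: 44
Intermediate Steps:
(25 + 19) + 0*49 = 44 + 0 = 44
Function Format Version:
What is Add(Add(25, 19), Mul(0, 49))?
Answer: 44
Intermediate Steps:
Add(Add(25, 19), Mul(0, 49)) = Add(44, 0) = 44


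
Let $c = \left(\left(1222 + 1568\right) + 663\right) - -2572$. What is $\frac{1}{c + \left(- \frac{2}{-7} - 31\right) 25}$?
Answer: $\frac{7}{36800} \approx 0.00019022$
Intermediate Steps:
$c = 6025$ ($c = \left(2790 + 663\right) + 2572 = 3453 + 2572 = 6025$)
$\frac{1}{c + \left(- \frac{2}{-7} - 31\right) 25} = \frac{1}{6025 + \left(- \frac{2}{-7} - 31\right) 25} = \frac{1}{6025 + \left(\left(-2\right) \left(- \frac{1}{7}\right) - 31\right) 25} = \frac{1}{6025 + \left(\frac{2}{7} - 31\right) 25} = \frac{1}{6025 - \frac{5375}{7}} = \frac{1}{\frac{36800}{7}} = \frac{7}{36800}$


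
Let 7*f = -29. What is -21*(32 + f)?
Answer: -585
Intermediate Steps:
f = -29/7 (f = (1/7)*(-29) = -29/7 ≈ -4.1429)
-21*(32 + f) = -21*(32 - 29/7) = -21*195/7 = -585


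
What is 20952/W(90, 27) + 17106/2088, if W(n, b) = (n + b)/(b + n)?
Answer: 7294147/348 ≈ 20960.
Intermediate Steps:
W(n, b) = 1 (W(n, b) = (b + n)/(b + n) = 1)
20952/W(90, 27) + 17106/2088 = 20952/1 + 17106/2088 = 20952*1 + 17106*(1/2088) = 20952 + 2851/348 = 7294147/348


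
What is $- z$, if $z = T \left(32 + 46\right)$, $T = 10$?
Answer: $-780$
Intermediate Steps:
$z = 780$ ($z = 10 \left(32 + 46\right) = 10 \cdot 78 = 780$)
$- z = \left(-1\right) 780 = -780$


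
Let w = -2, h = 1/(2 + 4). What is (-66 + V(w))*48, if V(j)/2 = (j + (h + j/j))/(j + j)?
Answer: -3148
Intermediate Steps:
h = ⅙ (h = 1/6 = ⅙ ≈ 0.16667)
V(j) = (7/6 + j)/j (V(j) = 2*((j + (⅙ + j/j))/(j + j)) = 2*((j + (⅙ + 1))/((2*j))) = 2*((j + 7/6)*(1/(2*j))) = 2*((7/6 + j)*(1/(2*j))) = 2*((7/6 + j)/(2*j)) = (7/6 + j)/j)
(-66 + V(w))*48 = (-66 + (7/6 - 2)/(-2))*48 = (-66 - ½*(-⅚))*48 = (-66 + 5/12)*48 = -787/12*48 = -3148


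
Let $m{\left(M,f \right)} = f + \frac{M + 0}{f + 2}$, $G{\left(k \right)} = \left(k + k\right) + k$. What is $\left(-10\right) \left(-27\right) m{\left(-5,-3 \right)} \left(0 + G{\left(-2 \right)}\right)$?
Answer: $-3240$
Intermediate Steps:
$G{\left(k \right)} = 3 k$ ($G{\left(k \right)} = 2 k + k = 3 k$)
$m{\left(M,f \right)} = f + \frac{M}{2 + f}$
$\left(-10\right) \left(-27\right) m{\left(-5,-3 \right)} \left(0 + G{\left(-2 \right)}\right) = \left(-10\right) \left(-27\right) \frac{-5 + \left(-3\right)^{2} + 2 \left(-3\right)}{2 - 3} \left(0 + 3 \left(-2\right)\right) = 270 \frac{-5 + 9 - 6}{-1} \left(0 - 6\right) = 270 \left(-1\right) \left(-2\right) \left(-6\right) = 270 \cdot 2 \left(-6\right) = 270 \left(-12\right) = -3240$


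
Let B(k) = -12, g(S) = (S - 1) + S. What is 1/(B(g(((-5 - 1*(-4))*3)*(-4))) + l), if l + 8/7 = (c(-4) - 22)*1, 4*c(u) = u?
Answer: -7/253 ≈ -0.027668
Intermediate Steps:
c(u) = u/4
g(S) = -1 + 2*S (g(S) = (-1 + S) + S = -1 + 2*S)
l = -169/7 (l = -8/7 + ((¼)*(-4) - 22)*1 = -8/7 + (-1 - 22)*1 = -8/7 - 23*1 = -8/7 - 23 = -169/7 ≈ -24.143)
1/(B(g(((-5 - 1*(-4))*3)*(-4))) + l) = 1/(-12 - 169/7) = 1/(-253/7) = -7/253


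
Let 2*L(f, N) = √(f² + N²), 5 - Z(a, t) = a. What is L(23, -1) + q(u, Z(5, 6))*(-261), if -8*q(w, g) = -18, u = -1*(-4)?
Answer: -2349/4 + √530/2 ≈ -575.74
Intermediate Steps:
Z(a, t) = 5 - a
u = 4
q(w, g) = 9/4 (q(w, g) = -⅛*(-18) = 9/4)
L(f, N) = √(N² + f²)/2 (L(f, N) = √(f² + N²)/2 = √(N² + f²)/2)
L(23, -1) + q(u, Z(5, 6))*(-261) = √((-1)² + 23²)/2 + (9/4)*(-261) = √(1 + 529)/2 - 2349/4 = √530/2 - 2349/4 = -2349/4 + √530/2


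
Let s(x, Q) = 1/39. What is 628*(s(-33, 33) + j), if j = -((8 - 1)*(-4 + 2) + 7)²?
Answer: -1199480/39 ≈ -30756.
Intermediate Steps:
s(x, Q) = 1/39
j = -49 (j = -(7*(-2) + 7)² = -(-14 + 7)² = -1*(-7)² = -1*49 = -49)
628*(s(-33, 33) + j) = 628*(1/39 - 49) = 628*(-1910/39) = -1199480/39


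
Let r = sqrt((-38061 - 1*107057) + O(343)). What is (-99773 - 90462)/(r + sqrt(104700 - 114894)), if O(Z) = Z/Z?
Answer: 190235*I/(sqrt(10194) + sqrt(145117)) ≈ 394.75*I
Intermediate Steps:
O(Z) = 1
r = I*sqrt(145117) (r = sqrt((-38061 - 1*107057) + 1) = sqrt((-38061 - 107057) + 1) = sqrt(-145118 + 1) = sqrt(-145117) = I*sqrt(145117) ≈ 380.94*I)
(-99773 - 90462)/(r + sqrt(104700 - 114894)) = (-99773 - 90462)/(I*sqrt(145117) + sqrt(104700 - 114894)) = -190235/(I*sqrt(145117) + sqrt(-10194)) = -190235/(I*sqrt(145117) + I*sqrt(10194)) = -190235/(I*sqrt(10194) + I*sqrt(145117))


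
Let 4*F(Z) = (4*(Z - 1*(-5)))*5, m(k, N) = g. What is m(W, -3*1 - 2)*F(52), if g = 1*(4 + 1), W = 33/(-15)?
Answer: 1425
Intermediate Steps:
W = -11/5 (W = 33*(-1/15) = -11/5 ≈ -2.2000)
g = 5 (g = 1*5 = 5)
m(k, N) = 5
F(Z) = 25 + 5*Z (F(Z) = ((4*(Z - 1*(-5)))*5)/4 = ((4*(Z + 5))*5)/4 = ((4*(5 + Z))*5)/4 = ((20 + 4*Z)*5)/4 = (100 + 20*Z)/4 = 25 + 5*Z)
m(W, -3*1 - 2)*F(52) = 5*(25 + 5*52) = 5*(25 + 260) = 5*285 = 1425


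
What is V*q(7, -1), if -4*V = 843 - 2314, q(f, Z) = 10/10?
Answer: 1471/4 ≈ 367.75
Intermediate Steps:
q(f, Z) = 1 (q(f, Z) = 10*(1/10) = 1)
V = 1471/4 (V = -(843 - 2314)/4 = -1/4*(-1471) = 1471/4 ≈ 367.75)
V*q(7, -1) = (1471/4)*1 = 1471/4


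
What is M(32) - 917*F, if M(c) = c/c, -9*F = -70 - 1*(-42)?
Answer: -25667/9 ≈ -2851.9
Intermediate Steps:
F = 28/9 (F = -(-70 - 1*(-42))/9 = -(-70 + 42)/9 = -⅑*(-28) = 28/9 ≈ 3.1111)
M(c) = 1
M(32) - 917*F = 1 - 917*28/9 = 1 - 25676/9 = -25667/9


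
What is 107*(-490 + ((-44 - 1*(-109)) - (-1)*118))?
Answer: -32849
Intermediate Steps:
107*(-490 + ((-44 - 1*(-109)) - (-1)*118)) = 107*(-490 + ((-44 + 109) - 1*(-118))) = 107*(-490 + (65 + 118)) = 107*(-490 + 183) = 107*(-307) = -32849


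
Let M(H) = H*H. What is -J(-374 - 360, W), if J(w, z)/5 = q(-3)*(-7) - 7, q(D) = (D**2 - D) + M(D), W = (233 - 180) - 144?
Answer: 770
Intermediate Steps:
M(H) = H**2
W = -91 (W = 53 - 144 = -91)
q(D) = -D + 2*D**2 (q(D) = (D**2 - D) + D**2 = -D + 2*D**2)
J(w, z) = -770 (J(w, z) = 5*(-3*(-1 + 2*(-3))*(-7) - 7) = 5*(-3*(-1 - 6)*(-7) - 7) = 5*(-3*(-7)*(-7) - 7) = 5*(21*(-7) - 7) = 5*(-147 - 7) = 5*(-154) = -770)
-J(-374 - 360, W) = -1*(-770) = 770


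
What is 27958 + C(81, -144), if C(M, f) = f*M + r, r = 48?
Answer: 16342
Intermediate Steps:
C(M, f) = 48 + M*f (C(M, f) = f*M + 48 = M*f + 48 = 48 + M*f)
27958 + C(81, -144) = 27958 + (48 + 81*(-144)) = 27958 + (48 - 11664) = 27958 - 11616 = 16342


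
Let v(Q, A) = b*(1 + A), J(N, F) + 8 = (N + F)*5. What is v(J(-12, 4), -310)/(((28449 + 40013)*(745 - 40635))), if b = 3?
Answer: 927/2730949180 ≈ 3.3944e-7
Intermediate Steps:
J(N, F) = -8 + 5*F + 5*N (J(N, F) = -8 + (N + F)*5 = -8 + (F + N)*5 = -8 + (5*F + 5*N) = -8 + 5*F + 5*N)
v(Q, A) = 3 + 3*A (v(Q, A) = 3*(1 + A) = 3 + 3*A)
v(J(-12, 4), -310)/(((28449 + 40013)*(745 - 40635))) = (3 + 3*(-310))/(((28449 + 40013)*(745 - 40635))) = (3 - 930)/((68462*(-39890))) = -927/(-2730949180) = -927*(-1/2730949180) = 927/2730949180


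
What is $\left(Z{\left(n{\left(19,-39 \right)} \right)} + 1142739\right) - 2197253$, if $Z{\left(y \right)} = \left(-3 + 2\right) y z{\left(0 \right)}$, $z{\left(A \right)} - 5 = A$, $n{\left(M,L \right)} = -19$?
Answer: $-1054419$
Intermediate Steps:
$z{\left(A \right)} = 5 + A$
$Z{\left(y \right)} = - 5 y$ ($Z{\left(y \right)} = \left(-3 + 2\right) y \left(5 + 0\right) = - y 5 = - 5 y$)
$\left(Z{\left(n{\left(19,-39 \right)} \right)} + 1142739\right) - 2197253 = \left(\left(-5\right) \left(-19\right) + 1142739\right) - 2197253 = \left(95 + 1142739\right) - 2197253 = 1142834 - 2197253 = -1054419$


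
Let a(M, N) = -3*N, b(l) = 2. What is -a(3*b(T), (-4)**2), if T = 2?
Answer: 48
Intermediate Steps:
-a(3*b(T), (-4)**2) = -(-3)*(-4)**2 = -(-3)*16 = -1*(-48) = 48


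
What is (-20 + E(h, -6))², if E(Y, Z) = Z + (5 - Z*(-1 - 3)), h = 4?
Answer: 2025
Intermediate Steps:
E(Y, Z) = 5 + 5*Z (E(Y, Z) = Z + (5 - Z*(-4)) = Z + (5 - (-4)*Z) = Z + (5 + 4*Z) = 5 + 5*Z)
(-20 + E(h, -6))² = (-20 + (5 + 5*(-6)))² = (-20 + (5 - 30))² = (-20 - 25)² = (-45)² = 2025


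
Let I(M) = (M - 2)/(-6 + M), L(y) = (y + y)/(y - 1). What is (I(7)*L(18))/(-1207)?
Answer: -180/20519 ≈ -0.0087724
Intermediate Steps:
L(y) = 2*y/(-1 + y) (L(y) = (2*y)/(-1 + y) = 2*y/(-1 + y))
I(M) = (-2 + M)/(-6 + M)
(I(7)*L(18))/(-1207) = (((-2 + 7)/(-6 + 7))*(2*18/(-1 + 18)))/(-1207) = ((5/1)*(2*18/17))*(-1/1207) = ((1*5)*(2*18*(1/17)))*(-1/1207) = (5*(36/17))*(-1/1207) = (180/17)*(-1/1207) = -180/20519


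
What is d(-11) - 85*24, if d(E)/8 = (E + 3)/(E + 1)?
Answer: -10168/5 ≈ -2033.6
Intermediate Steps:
d(E) = 8*(3 + E)/(1 + E) (d(E) = 8*((E + 3)/(E + 1)) = 8*((3 + E)/(1 + E)) = 8*(3 + E)/(1 + E))
d(-11) - 85*24 = 8*(3 - 11)/(1 - 11) - 85*24 = 8*(-8)/(-10) - 2040 = 8*(-⅒)*(-8) - 2040 = 32/5 - 2040 = -10168/5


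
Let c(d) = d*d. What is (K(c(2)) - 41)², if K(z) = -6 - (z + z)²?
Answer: 12321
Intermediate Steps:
c(d) = d²
K(z) = -6 - 4*z² (K(z) = -6 - (2*z)² = -6 - 4*z²)
(K(c(2)) - 41)² = ((-6 - 4*(2²)²) - 41)² = ((-6 - 4*4²) - 41)² = ((-6 - 4*16) - 41)² = ((-6 - 64) - 41)² = (-70 - 41)² = (-111)² = 12321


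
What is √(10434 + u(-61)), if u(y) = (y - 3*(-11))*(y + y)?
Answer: 5*√554 ≈ 117.69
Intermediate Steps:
u(y) = 2*y*(33 + y) (u(y) = (y + 33)*(2*y) = (33 + y)*(2*y) = 2*y*(33 + y))
√(10434 + u(-61)) = √(10434 + 2*(-61)*(33 - 61)) = √(10434 + 2*(-61)*(-28)) = √(10434 + 3416) = √13850 = 5*√554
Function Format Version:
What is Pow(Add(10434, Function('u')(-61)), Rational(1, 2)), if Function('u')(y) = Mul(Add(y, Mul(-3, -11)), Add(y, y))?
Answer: Mul(5, Pow(554, Rational(1, 2))) ≈ 117.69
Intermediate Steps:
Function('u')(y) = Mul(2, y, Add(33, y)) (Function('u')(y) = Mul(Add(y, 33), Mul(2, y)) = Mul(Add(33, y), Mul(2, y)) = Mul(2, y, Add(33, y)))
Pow(Add(10434, Function('u')(-61)), Rational(1, 2)) = Pow(Add(10434, Mul(2, -61, Add(33, -61))), Rational(1, 2)) = Pow(Add(10434, Mul(2, -61, -28)), Rational(1, 2)) = Pow(Add(10434, 3416), Rational(1, 2)) = Pow(13850, Rational(1, 2)) = Mul(5, Pow(554, Rational(1, 2)))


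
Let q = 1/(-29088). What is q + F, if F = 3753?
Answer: 109167263/29088 ≈ 3753.0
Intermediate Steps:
q = -1/29088 ≈ -3.4378e-5
q + F = -1/29088 + 3753 = 109167263/29088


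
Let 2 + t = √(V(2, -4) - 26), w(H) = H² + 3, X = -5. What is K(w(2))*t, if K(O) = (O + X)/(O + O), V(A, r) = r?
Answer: -2/7 + I*√30/7 ≈ -0.28571 + 0.78246*I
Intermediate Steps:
w(H) = 3 + H²
t = -2 + I*√30 (t = -2 + √(-4 - 26) = -2 + √(-30) = -2 + I*√30 ≈ -2.0 + 5.4772*I)
K(O) = (-5 + O)/(2*O) (K(O) = (O - 5)/(O + O) = (-5 + O)/((2*O)) = (-5 + O)*(1/(2*O)) = (-5 + O)/(2*O))
K(w(2))*t = ((-5 + (3 + 2²))/(2*(3 + 2²)))*(-2 + I*√30) = ((-5 + (3 + 4))/(2*(3 + 4)))*(-2 + I*√30) = ((½)*(-5 + 7)/7)*(-2 + I*√30) = ((½)*(⅐)*2)*(-2 + I*√30) = (-2 + I*√30)/7 = -2/7 + I*√30/7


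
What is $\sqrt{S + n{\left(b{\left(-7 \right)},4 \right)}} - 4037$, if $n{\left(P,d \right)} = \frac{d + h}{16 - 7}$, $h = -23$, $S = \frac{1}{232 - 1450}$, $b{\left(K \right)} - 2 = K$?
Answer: $-4037 + \frac{i \sqrt{3133102}}{1218} \approx -4037.0 + 1.4532 i$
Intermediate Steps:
$b{\left(K \right)} = 2 + K$
$S = - \frac{1}{1218}$ ($S = \frac{1}{-1218} = - \frac{1}{1218} \approx -0.00082102$)
$n{\left(P,d \right)} = - \frac{23}{9} + \frac{d}{9}$ ($n{\left(P,d \right)} = \frac{d - 23}{16 - 7} = \frac{-23 + d}{9} = \left(-23 + d\right) \frac{1}{9} = - \frac{23}{9} + \frac{d}{9}$)
$\sqrt{S + n{\left(b{\left(-7 \right)},4 \right)}} - 4037 = \sqrt{- \frac{1}{1218} + \left(- \frac{23}{9} + \frac{1}{9} \cdot 4\right)} - 4037 = \sqrt{- \frac{1}{1218} + \left(- \frac{23}{9} + \frac{4}{9}\right)} - 4037 = \sqrt{- \frac{1}{1218} - \frac{19}{9}} - 4037 = \sqrt{- \frac{7717}{3654}} - 4037 = \frac{i \sqrt{3133102}}{1218} - 4037 = -4037 + \frac{i \sqrt{3133102}}{1218}$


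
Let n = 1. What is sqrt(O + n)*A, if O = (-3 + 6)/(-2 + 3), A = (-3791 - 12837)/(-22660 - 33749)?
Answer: 33256/56409 ≈ 0.58955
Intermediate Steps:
A = 16628/56409 (A = -16628/(-56409) = -16628*(-1/56409) = 16628/56409 ≈ 0.29478)
O = 3 (O = 3/1 = 3*1 = 3)
sqrt(O + n)*A = sqrt(3 + 1)*(16628/56409) = sqrt(4)*(16628/56409) = 2*(16628/56409) = 33256/56409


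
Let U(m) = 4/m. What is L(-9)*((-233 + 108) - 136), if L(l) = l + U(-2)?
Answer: 2871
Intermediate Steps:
L(l) = -2 + l (L(l) = l + 4/(-2) = l + 4*(-½) = l - 2 = -2 + l)
L(-9)*((-233 + 108) - 136) = (-2 - 9)*((-233 + 108) - 136) = -11*(-125 - 136) = -11*(-261) = 2871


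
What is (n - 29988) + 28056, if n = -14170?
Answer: -16102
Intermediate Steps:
(n - 29988) + 28056 = (-14170 - 29988) + 28056 = -44158 + 28056 = -16102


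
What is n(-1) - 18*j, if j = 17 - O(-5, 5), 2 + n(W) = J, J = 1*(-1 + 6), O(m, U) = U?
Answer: -213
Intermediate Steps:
J = 5 (J = 1*5 = 5)
n(W) = 3 (n(W) = -2 + 5 = 3)
j = 12 (j = 17 - 1*5 = 17 - 5 = 12)
n(-1) - 18*j = 3 - 18*12 = 3 - 216 = -213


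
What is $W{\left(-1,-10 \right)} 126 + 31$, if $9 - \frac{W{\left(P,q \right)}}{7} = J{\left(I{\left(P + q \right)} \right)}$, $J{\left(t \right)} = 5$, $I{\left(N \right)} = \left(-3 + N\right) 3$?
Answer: $3559$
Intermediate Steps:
$I{\left(N \right)} = -9 + 3 N$
$W{\left(P,q \right)} = 28$ ($W{\left(P,q \right)} = 63 - 35 = 28$)
$W{\left(-1,-10 \right)} 126 + 31 = 28 \cdot 126 + 31 = 3528 + 31 = 3559$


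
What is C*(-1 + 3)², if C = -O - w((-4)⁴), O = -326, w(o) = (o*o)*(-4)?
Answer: 1049880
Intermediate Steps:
w(o) = -4*o² (w(o) = o²*(-4) = -4*o²)
C = 262470 (C = -1*(-326) - (-4)*((-4)⁴)² = 326 - (-4)*256² = 326 - (-4)*65536 = 326 - 1*(-262144) = 326 + 262144 = 262470)
C*(-1 + 3)² = 262470*(-1 + 3)² = 262470*2² = 262470*4 = 1049880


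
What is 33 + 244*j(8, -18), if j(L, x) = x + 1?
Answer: -4115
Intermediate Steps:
j(L, x) = 1 + x
33 + 244*j(8, -18) = 33 + 244*(1 - 18) = 33 + 244*(-17) = 33 - 4148 = -4115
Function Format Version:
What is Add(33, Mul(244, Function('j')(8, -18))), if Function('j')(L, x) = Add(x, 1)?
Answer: -4115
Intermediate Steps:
Function('j')(L, x) = Add(1, x)
Add(33, Mul(244, Function('j')(8, -18))) = Add(33, Mul(244, Add(1, -18))) = Add(33, Mul(244, -17)) = Add(33, -4148) = -4115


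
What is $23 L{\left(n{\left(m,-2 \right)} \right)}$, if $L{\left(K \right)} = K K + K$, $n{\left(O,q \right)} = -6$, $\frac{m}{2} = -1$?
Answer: $690$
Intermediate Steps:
$m = -2$ ($m = 2 \left(-1\right) = -2$)
$L{\left(K \right)} = K + K^{2}$ ($L{\left(K \right)} = K^{2} + K = K + K^{2}$)
$23 L{\left(n{\left(m,-2 \right)} \right)} = 23 \left(- 6 \left(1 - 6\right)\right) = 23 \left(\left(-6\right) \left(-5\right)\right) = 23 \cdot 30 = 690$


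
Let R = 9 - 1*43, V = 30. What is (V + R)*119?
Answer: -476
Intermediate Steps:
R = -34 (R = 9 - 43 = -34)
(V + R)*119 = (30 - 34)*119 = -4*119 = -476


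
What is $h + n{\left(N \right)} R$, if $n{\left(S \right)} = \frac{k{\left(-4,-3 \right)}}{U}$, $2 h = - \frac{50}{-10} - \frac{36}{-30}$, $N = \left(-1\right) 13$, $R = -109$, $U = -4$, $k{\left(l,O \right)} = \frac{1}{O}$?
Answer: $- \frac{359}{60} \approx -5.9833$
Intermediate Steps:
$N = -13$
$h = \frac{31}{10}$ ($h = \frac{- \frac{50}{-10} - \frac{36}{-30}}{2} = \frac{\left(-50\right) \left(- \frac{1}{10}\right) - - \frac{6}{5}}{2} = \frac{5 + \frac{6}{5}}{2} = \frac{1}{2} \cdot \frac{31}{5} = \frac{31}{10} \approx 3.1$)
$n{\left(S \right)} = \frac{1}{12}$ ($n{\left(S \right)} = \frac{1}{\left(-3\right) \left(-4\right)} = \left(- \frac{1}{3}\right) \left(- \frac{1}{4}\right) = \frac{1}{12}$)
$h + n{\left(N \right)} R = \frac{31}{10} + \frac{1}{12} \left(-109\right) = \frac{31}{10} - \frac{109}{12} = - \frac{359}{60}$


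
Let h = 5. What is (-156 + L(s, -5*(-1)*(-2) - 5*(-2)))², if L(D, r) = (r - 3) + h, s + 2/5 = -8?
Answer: 23716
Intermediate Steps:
s = -42/5 (s = -⅖ - 8 = -42/5 ≈ -8.4000)
L(D, r) = 2 + r (L(D, r) = (r - 3) + 5 = (-3 + r) + 5 = 2 + r)
(-156 + L(s, -5*(-1)*(-2) - 5*(-2)))² = (-156 + (2 + (-5*(-1)*(-2) - 5*(-2))))² = (-156 + (2 + (5*(-2) + 10)))² = (-156 + (2 + (-10 + 10)))² = (-156 + (2 + 0))² = (-156 + 2)² = (-154)² = 23716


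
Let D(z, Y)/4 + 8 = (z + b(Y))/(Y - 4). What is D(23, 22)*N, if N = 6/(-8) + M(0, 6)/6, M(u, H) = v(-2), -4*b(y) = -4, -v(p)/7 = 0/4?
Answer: 20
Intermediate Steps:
v(p) = 0 (v(p) = -0/4 = -7*0 = 0)
b(y) = 1 (b(y) = -¼*(-4) = 1)
M(u, H) = 0
D(z, Y) = -32 + 4*(1 + z)/(-4 + Y) (D(z, Y) = -32 + 4*((z + 1)/(Y - 4)) = -32 + 4*((1 + z)/(-4 + Y)) = -32 + 4*(1 + z)/(-4 + Y))
N = -¾ (N = 6/(-8) + 0/6 = 6*(-⅛) + 0*(⅙) = -¾ + 0 = -¾ ≈ -0.75000)
D(23, 22)*N = (4*(33 + 23 - 8*22)/(-4 + 22))*(-¾) = (4*(33 + 23 - 176)/18)*(-¾) = (4*(1/18)*(-120))*(-¾) = -80/3*(-¾) = 20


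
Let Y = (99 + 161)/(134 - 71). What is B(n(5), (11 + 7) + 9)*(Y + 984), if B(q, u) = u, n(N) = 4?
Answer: 186756/7 ≈ 26679.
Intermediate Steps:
Y = 260/63 ≈ 4.1270
B(n(5), (11 + 7) + 9)*(Y + 984) = ((11 + 7) + 9)*(260/63 + 984) = (18 + 9)*(62252/63) = 27*(62252/63) = 186756/7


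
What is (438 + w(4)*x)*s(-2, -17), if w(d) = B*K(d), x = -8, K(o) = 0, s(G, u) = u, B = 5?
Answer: -7446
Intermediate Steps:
w(d) = 0 (w(d) = 5*0 = 0)
(438 + w(4)*x)*s(-2, -17) = (438 + 0*(-8))*(-17) = (438 + 0)*(-17) = 438*(-17) = -7446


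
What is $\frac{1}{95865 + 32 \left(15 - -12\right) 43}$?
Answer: $\frac{1}{133017} \approx 7.5178 \cdot 10^{-6}$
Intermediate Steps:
$\frac{1}{95865 + 32 \left(15 - -12\right) 43} = \frac{1}{95865 + 32 \left(15 + 12\right) 43} = \frac{1}{95865 + 32 \cdot 27 \cdot 43} = \frac{1}{95865 + 864 \cdot 43} = \frac{1}{95865 + 37152} = \frac{1}{133017}$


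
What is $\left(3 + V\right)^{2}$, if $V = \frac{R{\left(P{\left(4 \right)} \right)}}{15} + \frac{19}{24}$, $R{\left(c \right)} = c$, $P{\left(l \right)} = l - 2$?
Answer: $\frac{24649}{1600} \approx 15.406$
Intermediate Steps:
$P{\left(l \right)} = -2 + l$
$V = \frac{37}{40}$ ($V = \frac{-2 + 4}{15} + \frac{19}{24} = 2 \cdot \frac{1}{15} + 19 \cdot \frac{1}{24} = \frac{2}{15} + \frac{19}{24} = \frac{37}{40} \approx 0.925$)
$\left(3 + V\right)^{2} = \left(3 + \frac{37}{40}\right)^{2} = \left(\frac{157}{40}\right)^{2} = \frac{24649}{1600}$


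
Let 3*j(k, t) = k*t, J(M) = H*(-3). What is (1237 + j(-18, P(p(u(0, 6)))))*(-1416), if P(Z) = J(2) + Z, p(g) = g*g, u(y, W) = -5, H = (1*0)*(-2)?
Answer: -1539192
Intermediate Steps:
H = 0 (H = 0*(-2) = 0)
J(M) = 0 (J(M) = 0*(-3) = 0)
p(g) = g²
P(Z) = Z (P(Z) = 0 + Z = Z)
j(k, t) = k*t/3 (j(k, t) = (k*t)/3 = k*t/3)
(1237 + j(-18, P(p(u(0, 6)))))*(-1416) = (1237 + (⅓)*(-18)*(-5)²)*(-1416) = (1237 + (⅓)*(-18)*25)*(-1416) = (1237 - 150)*(-1416) = 1087*(-1416) = -1539192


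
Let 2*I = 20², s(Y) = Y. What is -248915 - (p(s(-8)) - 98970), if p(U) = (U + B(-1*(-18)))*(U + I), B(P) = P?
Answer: -151865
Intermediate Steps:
I = 200 (I = (½)*20² = (½)*400 = 200)
p(U) = (18 + U)*(200 + U) (p(U) = (U - 1*(-18))*(U + 200) = (U + 18)*(200 + U) = (18 + U)*(200 + U))
-248915 - (p(s(-8)) - 98970) = -248915 - ((3600 + (-8)² + 218*(-8)) - 98970) = -248915 - ((3600 + 64 - 1744) - 98970) = -248915 - (1920 - 98970) = -248915 - 1*(-97050) = -248915 + 97050 = -151865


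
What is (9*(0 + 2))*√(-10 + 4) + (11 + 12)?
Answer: 23 + 18*I*√6 ≈ 23.0 + 44.091*I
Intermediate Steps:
(9*(0 + 2))*√(-10 + 4) + (11 + 12) = (9*2)*√(-6) + 23 = 18*(I*√6) + 23 = 18*I*√6 + 23 = 23 + 18*I*√6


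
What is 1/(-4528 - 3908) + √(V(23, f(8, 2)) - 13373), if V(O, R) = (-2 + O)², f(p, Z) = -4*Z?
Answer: -1/8436 + 2*I*√3233 ≈ -0.00011854 + 113.72*I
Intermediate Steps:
1/(-4528 - 3908) + √(V(23, f(8, 2)) - 13373) = 1/(-4528 - 3908) + √((-2 + 23)² - 13373) = 1/(-8436) + √(21² - 13373) = -1/8436 + √(441 - 13373) = -1/8436 + √(-12932) = -1/8436 + 2*I*√3233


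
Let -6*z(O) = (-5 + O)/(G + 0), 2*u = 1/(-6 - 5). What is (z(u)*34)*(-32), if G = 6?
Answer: -5032/33 ≈ -152.48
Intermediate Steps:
u = -1/22 (u = 1/(2*(-6 - 5)) = (½)/(-11) = (½)*(-1/11) = -1/22 ≈ -0.045455)
z(O) = 5/36 - O/36 (z(O) = -(-5 + O)/(6*(6 + 0)) = -(-5 + O)/(6*6) = -(-⅚ + O/6)/6 = 5/36 - O/36)
(z(u)*34)*(-32) = ((5/36 - 1/36*(-1/22))*34)*(-32) = ((5/36 + 1/792)*34)*(-32) = ((37/264)*34)*(-32) = (629/132)*(-32) = -5032/33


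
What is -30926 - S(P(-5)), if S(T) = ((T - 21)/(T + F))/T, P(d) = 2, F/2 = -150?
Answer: -18431915/596 ≈ -30926.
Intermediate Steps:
F = -300 (F = 2*(-150) = -300)
S(T) = (-21 + T)/(T*(-300 + T)) (S(T) = ((T - 21)/(T - 300))/T = ((-21 + T)/(-300 + T))/T = (-21 + T)/(T*(-300 + T)))
-30926 - S(P(-5)) = -30926 - (-21 + 2)/(2*(-300 + 2)) = -30926 - (-19)/(2*(-298)) = -30926 - (-1)*(-19)/(2*298) = -30926 - 1*19/596 = -30926 - 19/596 = -18431915/596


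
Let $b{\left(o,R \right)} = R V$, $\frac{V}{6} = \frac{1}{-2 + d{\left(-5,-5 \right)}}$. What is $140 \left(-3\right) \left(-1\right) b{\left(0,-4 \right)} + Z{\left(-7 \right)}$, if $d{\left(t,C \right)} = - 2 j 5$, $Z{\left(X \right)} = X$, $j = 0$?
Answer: $5033$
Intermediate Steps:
$d{\left(t,C \right)} = 0$ ($d{\left(t,C \right)} = \left(-2\right) 0 \cdot 5 = 0 \cdot 5 = 0$)
$V = -3$ ($V = \frac{6}{-2 + 0} = \frac{6}{-2} = 6 \left(- \frac{1}{2}\right) = -3$)
$b{\left(o,R \right)} = - 3 R$ ($b{\left(o,R \right)} = R \left(-3\right) = - 3 R$)
$140 \left(-3\right) \left(-1\right) b{\left(0,-4 \right)} + Z{\left(-7 \right)} = 140 \left(-3\right) \left(-1\right) \left(\left(-3\right) \left(-4\right)\right) - 7 = 140 \cdot 3 \cdot 12 - 7 = 140 \cdot 36 - 7 = 5040 - 7 = 5033$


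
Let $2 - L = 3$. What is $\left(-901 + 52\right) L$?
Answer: $849$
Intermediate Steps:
$L = -1$ ($L = 2 - 3 = -1$)
$\left(-901 + 52\right) L = \left(-901 + 52\right) \left(-1\right) = \left(-849\right) \left(-1\right) = 849$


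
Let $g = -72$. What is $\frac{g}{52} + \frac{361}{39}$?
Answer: $\frac{307}{39} \approx 7.8718$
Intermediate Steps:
$\frac{g}{52} + \frac{361}{39} = - \frac{72}{52} + \frac{361}{39} = \left(-72\right) \frac{1}{52} + 361 \cdot \frac{1}{39} = - \frac{18}{13} + \frac{361}{39} = \frac{307}{39}$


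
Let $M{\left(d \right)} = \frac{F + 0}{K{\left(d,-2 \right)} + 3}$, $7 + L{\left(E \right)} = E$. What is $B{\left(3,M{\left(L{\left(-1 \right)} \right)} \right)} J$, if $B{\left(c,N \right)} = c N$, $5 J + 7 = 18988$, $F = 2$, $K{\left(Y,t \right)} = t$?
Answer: $\frac{113886}{5} \approx 22777.0$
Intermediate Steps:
$L{\left(E \right)} = -7 + E$
$J = \frac{18981}{5}$ ($J = - \frac{7}{5} + \frac{1}{5} \cdot 18988 = - \frac{7}{5} + \frac{18988}{5} = \frac{18981}{5} \approx 3796.2$)
$M{\left(d \right)} = 2$ ($M{\left(d \right)} = \frac{2 + 0}{-2 + 3} = \frac{2}{1} = 2 \cdot 1 = 2$)
$B{\left(c,N \right)} = N c$
$B{\left(3,M{\left(L{\left(-1 \right)} \right)} \right)} J = 2 \cdot 3 \cdot \frac{18981}{5} = 6 \cdot \frac{18981}{5} = \frac{113886}{5}$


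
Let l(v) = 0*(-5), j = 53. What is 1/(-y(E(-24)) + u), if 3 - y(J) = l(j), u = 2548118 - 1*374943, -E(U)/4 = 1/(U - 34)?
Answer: 1/2173172 ≈ 4.6016e-7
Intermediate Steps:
E(U) = -4/(-34 + U) (E(U) = -4/(U - 34) = -4/(-34 + U))
u = 2173175 (u = 2548118 - 374943 = 2173175)
l(v) = 0
y(J) = 3 (y(J) = 3 - 1*0 = 3 + 0 = 3)
1/(-y(E(-24)) + u) = 1/(-1*3 + 2173175) = 1/(-3 + 2173175) = 1/2173172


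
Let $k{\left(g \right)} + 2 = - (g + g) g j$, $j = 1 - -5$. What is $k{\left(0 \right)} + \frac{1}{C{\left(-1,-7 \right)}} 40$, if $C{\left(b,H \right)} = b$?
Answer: $-42$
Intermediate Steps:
$j = 6$ ($j = 1 + 5 = 6$)
$k{\left(g \right)} = -2 - 12 g^{2}$ ($k{\left(g \right)} = -2 + - (g + g) g 6 = -2 + - 2 g g 6 = -2 + - 2 g^{2} \cdot 6 = -2 - 12 g^{2}$)
$k{\left(0 \right)} + \frac{1}{C{\left(-1,-7 \right)}} 40 = \left(-2 - 12 \cdot 0^{2}\right) + \frac{1}{-1} \cdot 40 = \left(-2 - 0\right) - 40 = \left(-2 + 0\right) - 40 = -2 - 40 = -42$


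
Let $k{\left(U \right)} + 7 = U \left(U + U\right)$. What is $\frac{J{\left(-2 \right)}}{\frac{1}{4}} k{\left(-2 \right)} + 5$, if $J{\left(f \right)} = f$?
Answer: $-3$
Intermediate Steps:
$k{\left(U \right)} = -7 + 2 U^{2}$ ($k{\left(U \right)} = -7 + U \left(U + U\right) = -7 + U 2 U = -7 + 2 U^{2}$)
$\frac{J{\left(-2 \right)}}{\frac{1}{4}} k{\left(-2 \right)} + 5 = - \frac{2}{\frac{1}{4}} \left(-7 + 2 \left(-2\right)^{2}\right) + 5 = - 2 \frac{1}{\frac{1}{4}} \left(-7 + 2 \cdot 4\right) + 5 = \left(-2\right) 4 \left(-7 + 8\right) + 5 = \left(-8\right) 1 + 5 = -8 + 5 = -3$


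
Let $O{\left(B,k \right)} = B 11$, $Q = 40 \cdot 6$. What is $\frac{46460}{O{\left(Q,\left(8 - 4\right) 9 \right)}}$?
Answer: $\frac{2323}{132} \approx 17.598$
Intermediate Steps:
$Q = 240$
$O{\left(B,k \right)} = 11 B$
$\frac{46460}{O{\left(Q,\left(8 - 4\right) 9 \right)}} = \frac{46460}{11 \cdot 240} = \frac{46460}{2640} = 46460 \cdot \frac{1}{2640} = \frac{2323}{132}$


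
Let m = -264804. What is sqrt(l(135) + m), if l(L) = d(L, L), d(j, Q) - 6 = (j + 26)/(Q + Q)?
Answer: I*sqrt(2144858970)/90 ≈ 514.58*I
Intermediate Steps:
d(j, Q) = 6 + (26 + j)/(2*Q) (d(j, Q) = 6 + (j + 26)/(Q + Q) = 6 + (26 + j)/((2*Q)) = 6 + (26 + j)*(1/(2*Q)) = 6 + (26 + j)/(2*Q))
l(L) = (26 + 13*L)/(2*L) (l(L) = (26 + L + 12*L)/(2*L) = (26 + 13*L)/(2*L))
sqrt(l(135) + m) = sqrt((13/2 + 13/135) - 264804) = sqrt(1781/270 - 264804) = sqrt(-71495299/270) = I*sqrt(2144858970)/90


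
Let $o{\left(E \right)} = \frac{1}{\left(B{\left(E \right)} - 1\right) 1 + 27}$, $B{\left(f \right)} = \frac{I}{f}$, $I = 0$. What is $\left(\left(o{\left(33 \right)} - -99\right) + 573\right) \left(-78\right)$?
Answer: $-52419$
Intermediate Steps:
$B{\left(f \right)} = 0$ ($B{\left(f \right)} = \frac{0}{f} = 0$)
$o{\left(E \right)} = \frac{1}{26}$ ($o{\left(E \right)} = \frac{1}{\left(0 - 1\right) 1 + 27} = \frac{1}{\left(-1\right) 1 + 27} = \frac{1}{-1 + 27} = \frac{1}{26}$)
$\left(\left(o{\left(33 \right)} - -99\right) + 573\right) \left(-78\right) = \left(\left(\frac{1}{26} - -99\right) + 573\right) \left(-78\right) = \left(\left(\frac{1}{26} + \left(110 - 11\right)\right) + 573\right) \left(-78\right) = \left(\left(\frac{1}{26} + 99\right) + 573\right) \left(-78\right) = \left(\frac{2575}{26} + 573\right) \left(-78\right) = \frac{17473}{26} \left(-78\right) = -52419$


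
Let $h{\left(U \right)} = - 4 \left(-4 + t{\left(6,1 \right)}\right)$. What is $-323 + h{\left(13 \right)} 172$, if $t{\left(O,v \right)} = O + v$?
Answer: $-2387$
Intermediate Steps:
$h{\left(U \right)} = -12$ ($h{\left(U \right)} = - 4 \left(-4 + \left(6 + 1\right)\right) = - 4 \left(-4 + 7\right) = \left(-4\right) 3 = -12$)
$-323 + h{\left(13 \right)} 172 = -323 - 2064 = -2387$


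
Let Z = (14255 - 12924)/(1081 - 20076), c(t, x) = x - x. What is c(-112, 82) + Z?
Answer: -1331/18995 ≈ -0.070071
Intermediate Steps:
c(t, x) = 0
Z = -1331/18995 (Z = 1331/(-18995) = 1331*(-1/18995) = -1331/18995 ≈ -0.070071)
c(-112, 82) + Z = 0 - 1331/18995 = -1331/18995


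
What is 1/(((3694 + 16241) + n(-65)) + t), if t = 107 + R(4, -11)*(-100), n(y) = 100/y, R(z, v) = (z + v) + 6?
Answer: 13/261826 ≈ 4.9651e-5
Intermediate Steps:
R(z, v) = 6 + v + z (R(z, v) = (v + z) + 6 = 6 + v + z)
t = 207 (t = 107 + (6 - 11 + 4)*(-100) = 107 - 1*(-100) = 107 + 100 = 207)
1/(((3694 + 16241) + n(-65)) + t) = 1/(((3694 + 16241) + 100/(-65)) + 207) = 1/((19935 + 100*(-1/65)) + 207) = 1/((19935 - 20/13) + 207) = 1/(259135/13 + 207) = 1/(261826/13) = 13/261826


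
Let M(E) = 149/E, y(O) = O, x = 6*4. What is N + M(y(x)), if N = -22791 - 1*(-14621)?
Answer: -195931/24 ≈ -8163.8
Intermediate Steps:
x = 24
N = -8170 (N = -22791 + 14621 = -8170)
N + M(y(x)) = -8170 + 149/24 = -195931/24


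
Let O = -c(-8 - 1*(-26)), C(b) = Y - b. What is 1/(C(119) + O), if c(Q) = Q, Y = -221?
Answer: -1/358 ≈ -0.0027933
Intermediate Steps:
C(b) = -221 - b
O = -18 (O = -(-8 - 1*(-26)) = -(-8 + 26) = -1*18 = -18)
1/(C(119) + O) = 1/((-221 - 1*119) - 18) = 1/((-221 - 119) - 18) = 1/(-340 - 18) = 1/(-358) = -1/358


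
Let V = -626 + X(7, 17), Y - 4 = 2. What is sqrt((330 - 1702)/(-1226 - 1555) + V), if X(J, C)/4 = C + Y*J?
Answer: I*sqrt(334714362)/927 ≈ 19.736*I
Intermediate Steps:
Y = 6 (Y = 4 + 2 = 6)
X(J, C) = 4*C + 24*J (X(J, C) = 4*(C + 6*J) = 4*C + 24*J)
V = -390 (V = -626 + (4*17 + 24*7) = -626 + (68 + 168) = -626 + 236 = -390)
sqrt((330 - 1702)/(-1226 - 1555) + V) = sqrt((330 - 1702)/(-1226 - 1555) - 390) = sqrt(-1372/(-2781) - 390) = sqrt(-1372*(-1/2781) - 390) = sqrt(1372/2781 - 390) = sqrt(-1083218/2781) = I*sqrt(334714362)/927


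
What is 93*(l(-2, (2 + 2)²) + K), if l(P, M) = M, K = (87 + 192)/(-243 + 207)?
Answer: 3069/4 ≈ 767.25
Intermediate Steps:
K = -31/4 (K = 279/(-36) = 279*(-1/36) = -31/4 ≈ -7.7500)
93*(l(-2, (2 + 2)²) + K) = 93*((2 + 2)² - 31/4) = 93*(4² - 31/4) = 93*(16 - 31/4) = 93*(33/4) = 3069/4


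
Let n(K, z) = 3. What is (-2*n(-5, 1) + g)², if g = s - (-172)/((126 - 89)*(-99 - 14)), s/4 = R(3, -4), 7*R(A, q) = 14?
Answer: 67076100/17480761 ≈ 3.8371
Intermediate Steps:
R(A, q) = 2 (R(A, q) = (⅐)*14 = 2)
s = 8 (s = 4*2 = 8)
g = 33276/4181 (g = 8 - (-172)/((126 - 89)*(-99 - 14)) = 8 - (-172)/(37*(-113)) = 8 - (-172)/(-4181) = 8 - (-172)*(-1)/4181 = 8 - 1*172/4181 = 8 - 172/4181 = 33276/4181 ≈ 7.9589)
(-2*n(-5, 1) + g)² = (-2*3 + 33276/4181)² = (-6 + 33276/4181)² = (8190/4181)² = 67076100/17480761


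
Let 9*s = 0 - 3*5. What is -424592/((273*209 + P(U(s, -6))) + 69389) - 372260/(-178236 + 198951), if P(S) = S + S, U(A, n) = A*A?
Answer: -6285181427/294687447 ≈ -21.328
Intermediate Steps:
s = -5/3 (s = (0 - 3*5)/9 = (0 - 15)/9 = (1/9)*(-15) = -5/3 ≈ -1.6667)
U(A, n) = A**2
P(S) = 2*S
-424592/((273*209 + P(U(s, -6))) + 69389) - 372260/(-178236 + 198951) = -424592/((273*209 + 2*(-5/3)**2) + 69389) - 372260/(-178236 + 198951) = -424592/((57057 + 2*(25/9)) + 69389) - 372260/20715 = -424592/((57057 + 50/9) + 69389) - 372260*1/20715 = -424592/(513563/9 + 69389) - 74452/4143 = -424592/1138064/9 - 74452/4143 = -424592*9/1138064 - 74452/4143 = -238833/71129 - 74452/4143 = -6285181427/294687447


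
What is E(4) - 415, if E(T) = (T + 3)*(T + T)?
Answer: -359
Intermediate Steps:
E(T) = 2*T*(3 + T) (E(T) = (3 + T)*(2*T) = 2*T*(3 + T))
E(4) - 415 = 2*4*(3 + 4) - 415 = 2*4*7 - 415 = 56 - 415 = -359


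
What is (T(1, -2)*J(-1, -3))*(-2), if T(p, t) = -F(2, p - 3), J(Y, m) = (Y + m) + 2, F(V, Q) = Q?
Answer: 8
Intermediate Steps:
J(Y, m) = 2 + Y + m
T(p, t) = 3 - p (T(p, t) = -(p - 3) = -(-3 + p) = 3 - p)
(T(1, -2)*J(-1, -3))*(-2) = ((3 - 1*1)*(2 - 1 - 3))*(-2) = ((3 - 1)*(-2))*(-2) = (2*(-2))*(-2) = -4*(-2) = 8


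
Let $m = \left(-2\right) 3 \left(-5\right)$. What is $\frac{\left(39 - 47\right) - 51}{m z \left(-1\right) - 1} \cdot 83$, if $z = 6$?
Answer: $\frac{4897}{181} \approx 27.055$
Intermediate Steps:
$m = 30$ ($m = \left(-6\right) \left(-5\right) = 30$)
$\frac{\left(39 - 47\right) - 51}{m z \left(-1\right) - 1} \cdot 83 = \frac{\left(39 - 47\right) - 51}{30 \cdot 6 \left(-1\right) - 1} \cdot 83 = \frac{-8 - 51}{180 \left(-1\right) - 1} \cdot 83 = - \frac{59}{-180 - 1} \cdot 83 = - \frac{59}{-181} \cdot 83 = \left(-59\right) \left(- \frac{1}{181}\right) 83 = \frac{59}{181} \cdot 83 = \frac{4897}{181}$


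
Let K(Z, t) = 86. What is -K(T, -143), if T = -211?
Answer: -86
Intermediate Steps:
-K(T, -143) = -1*86 = -86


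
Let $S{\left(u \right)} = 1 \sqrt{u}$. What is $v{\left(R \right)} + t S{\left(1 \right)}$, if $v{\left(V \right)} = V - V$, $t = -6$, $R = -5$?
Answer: $-6$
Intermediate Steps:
$S{\left(u \right)} = \sqrt{u}$
$v{\left(V \right)} = 0$
$v{\left(R \right)} + t S{\left(1 \right)} = 0 - 6 \sqrt{1} = 0 - 6 = -6$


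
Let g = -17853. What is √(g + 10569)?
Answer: 2*I*√1821 ≈ 85.346*I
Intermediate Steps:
√(g + 10569) = √(-17853 + 10569) = √(-7284) = 2*I*√1821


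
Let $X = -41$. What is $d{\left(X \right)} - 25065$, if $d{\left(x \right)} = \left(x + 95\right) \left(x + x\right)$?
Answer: $-29493$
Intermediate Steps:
$d{\left(x \right)} = 2 x \left(95 + x\right)$ ($d{\left(x \right)} = \left(95 + x\right) 2 x = 2 x \left(95 + x\right)$)
$d{\left(X \right)} - 25065 = 2 \left(-41\right) \left(95 - 41\right) - 25065 = 2 \left(-41\right) 54 - 25065 = -4428 - 25065 = -29493$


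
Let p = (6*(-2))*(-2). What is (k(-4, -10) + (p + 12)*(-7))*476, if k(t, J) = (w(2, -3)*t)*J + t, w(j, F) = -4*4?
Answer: -426496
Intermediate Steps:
w(j, F) = -16
k(t, J) = t - 16*J*t (k(t, J) = (-16*t)*J + t = -16*J*t + t = t - 16*J*t)
p = 24 (p = -12*(-2) = 24)
(k(-4, -10) + (p + 12)*(-7))*476 = (-4*(1 - 16*(-10)) + (24 + 12)*(-7))*476 = (-4*(1 + 160) + 36*(-7))*476 = (-4*161 - 252)*476 = (-644 - 252)*476 = -896*476 = -426496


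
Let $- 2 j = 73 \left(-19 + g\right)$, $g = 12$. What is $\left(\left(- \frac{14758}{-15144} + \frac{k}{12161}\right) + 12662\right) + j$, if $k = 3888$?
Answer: $\frac{1189602516865}{92083092} \approx 12919.0$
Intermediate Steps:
$j = \frac{511}{2}$ ($j = - \frac{73 \left(-19 + 12\right)}{2} = - \frac{73 \left(-7\right)}{2} = \left(- \frac{1}{2}\right) \left(-511\right) = \frac{511}{2} \approx 255.5$)
$\left(\left(- \frac{14758}{-15144} + \frac{k}{12161}\right) + 12662\right) + j = \left(\left(- \frac{14758}{-15144} + \frac{3888}{12161}\right) + 12662\right) + \frac{511}{2} = \left(\left(\left(-14758\right) \left(- \frac{1}{15144}\right) + 3888 \cdot \frac{1}{12161}\right) + 12662\right) + \frac{511}{2} = \left(\left(\frac{7379}{7572} + \frac{3888}{12161}\right) + 12662\right) + \frac{511}{2} = \left(\frac{119175955}{92083092} + 12662\right) + \frac{511}{2} = \frac{1166075286859}{92083092} + \frac{511}{2} = \frac{1189602516865}{92083092}$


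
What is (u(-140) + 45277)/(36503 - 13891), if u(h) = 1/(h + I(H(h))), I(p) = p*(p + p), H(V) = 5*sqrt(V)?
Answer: 323277779/161449680 ≈ 2.0023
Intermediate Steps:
I(p) = 2*p**2 (I(p) = p*(2*p) = 2*p**2)
u(h) = 1/(51*h) (u(h) = 1/(h + 2*(5*sqrt(h))**2) = 1/(h + 2*(25*h)) = 1/(h + 50*h) = 1/(51*h))
(u(-140) + 45277)/(36503 - 13891) = ((1/51)/(-140) + 45277)/(36503 - 13891) = ((1/51)*(-1/140) + 45277)/22612 = (-1/7140 + 45277)*(1/22612) = (323277779/7140)*(1/22612) = 323277779/161449680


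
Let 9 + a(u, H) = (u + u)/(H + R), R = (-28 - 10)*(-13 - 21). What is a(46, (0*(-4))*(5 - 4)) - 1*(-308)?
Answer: 96600/323 ≈ 299.07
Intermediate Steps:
R = 1292 (R = -38*(-34) = 1292)
a(u, H) = -9 + 2*u/(1292 + H) (a(u, H) = -9 + (u + u)/(H + 1292) = -9 + (2*u)/(1292 + H) = -9 + 2*u/(1292 + H))
a(46, (0*(-4))*(5 - 4)) - 1*(-308) = (-11628 - 9*0*(-4)*(5 - 4) + 2*46)/(1292 + (0*(-4))*(5 - 4)) - 1*(-308) = (-11628 - 0 + 92)/(1292 + 0*1) + 308 = (-11628 - 9*0 + 92)/(1292 + 0) + 308 = (-11628 + 0 + 92)/1292 + 308 = (1/1292)*(-11536) + 308 = -2884/323 + 308 = 96600/323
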